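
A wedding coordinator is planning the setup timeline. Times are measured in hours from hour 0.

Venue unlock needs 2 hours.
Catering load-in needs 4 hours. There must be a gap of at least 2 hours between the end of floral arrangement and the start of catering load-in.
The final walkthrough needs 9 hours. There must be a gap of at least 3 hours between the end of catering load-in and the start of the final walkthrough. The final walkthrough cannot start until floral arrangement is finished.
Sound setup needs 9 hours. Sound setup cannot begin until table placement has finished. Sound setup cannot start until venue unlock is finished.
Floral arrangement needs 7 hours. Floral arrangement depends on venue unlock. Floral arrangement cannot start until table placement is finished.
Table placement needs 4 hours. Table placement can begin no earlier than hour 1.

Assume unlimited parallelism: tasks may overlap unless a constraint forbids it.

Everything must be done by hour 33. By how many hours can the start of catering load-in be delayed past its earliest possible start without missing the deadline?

3

Table placement cannot begin until its own release at hour 1. It runs from hour 1 to 1 + 4 = hour 5.
Venue unlock can start immediately at hour 0; it finishes at hour 2.
For floral arrangement: venue unlock (finishes hour 2); table placement (finishes hour 5). Taking the maximum gives a start of hour 5, and it finishes at 5 + 7 = hour 12.
Catering load-in waits on floral arrangement (finishes hour 12, plus 2-hour gap → hour 14), so it starts at hour 14 and finishes at 14 + 4 = hour 18.

Working backward from the deadline:
Nothing follows the final walkthrough; the deadline of hour 33 is its only limit. It must start by 33 − 9 = hour 24.
Catering load-in feeds into the final walkthrough (must start by hour 24, minus 3-hour gap → hour 21); so catering load-in must finish by hour 21 and therefore start by hour 17.
So catering load-in can start as early as hour 14 and as late as hour 17, giving 17 − 14 = 3 hours of slack.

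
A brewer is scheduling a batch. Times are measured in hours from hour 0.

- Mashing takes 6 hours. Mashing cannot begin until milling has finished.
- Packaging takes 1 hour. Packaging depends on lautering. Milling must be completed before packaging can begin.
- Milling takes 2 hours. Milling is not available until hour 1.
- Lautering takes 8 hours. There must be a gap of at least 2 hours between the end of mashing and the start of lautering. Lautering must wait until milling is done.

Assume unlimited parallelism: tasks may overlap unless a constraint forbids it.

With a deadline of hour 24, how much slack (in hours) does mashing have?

4

After its own release at hour 1, milling can start at hour 1 and finishes at hour 3.
Mashing cannot begin until milling (finishes hour 3). It runs from hour 3 to 3 + 6 = hour 9.

Working backward from the deadline:
Nothing follows packaging; the deadline of hour 24 is its only limit. It must start by 24 − 1 = hour 23.
Since packaging (must start by hour 23) depends on it, lautering must finish by hour 23. Backing off its 8-hour duration gives a latest start of hour 15.
Mashing feeds into lautering (must start by hour 15, minus 2-hour gap → hour 13); so mashing must finish by hour 13 and therefore start by hour 7.
So mashing can start as early as hour 3 and as late as hour 7, giving 7 − 3 = 4 hours of slack.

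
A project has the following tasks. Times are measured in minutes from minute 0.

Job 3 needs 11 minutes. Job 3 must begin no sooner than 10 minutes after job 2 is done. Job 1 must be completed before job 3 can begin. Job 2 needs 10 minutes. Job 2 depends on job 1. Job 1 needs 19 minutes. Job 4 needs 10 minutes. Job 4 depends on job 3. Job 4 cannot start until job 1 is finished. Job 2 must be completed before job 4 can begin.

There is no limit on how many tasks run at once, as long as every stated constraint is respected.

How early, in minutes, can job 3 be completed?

Job 1 has no prerequisites, so it starts at minute 0 and finishes at minute 19.
Job 2 waits on job 1 (finishes minute 19), so it starts at minute 19 and finishes at 19 + 10 = minute 29.
Job 3 has to wait for job 2 (finishes minute 29, plus 10-minute gap → minute 39); job 1 (finishes minute 19). The latest of these is minute 39, so job 3 runs minute 39 to 39 + 11 = minute 50.

50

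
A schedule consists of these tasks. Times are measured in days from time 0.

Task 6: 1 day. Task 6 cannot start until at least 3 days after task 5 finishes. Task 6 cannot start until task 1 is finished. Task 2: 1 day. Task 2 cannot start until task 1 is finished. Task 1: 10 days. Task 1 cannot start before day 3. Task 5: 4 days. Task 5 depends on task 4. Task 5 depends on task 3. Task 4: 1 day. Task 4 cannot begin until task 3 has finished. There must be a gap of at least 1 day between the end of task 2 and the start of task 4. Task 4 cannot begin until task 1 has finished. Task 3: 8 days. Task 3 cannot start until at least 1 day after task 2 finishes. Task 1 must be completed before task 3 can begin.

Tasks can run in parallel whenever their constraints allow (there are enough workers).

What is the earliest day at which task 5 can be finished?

Task 1 waits on its own release at day 3, so it starts at day 3 and finishes at 3 + 10 = day 13.
After task 1 (finishes day 13), task 2 can start at day 13 and finishes at day 14.
Task 3 cannot start until task 2 (finishes day 14, plus 1-day gap → day 15); task 1 (finishes day 13). The controlling bound is day 15, so task 3 finishes at 15 + 8 = day 23.
For task 4: task 3 (finishes day 23); task 2 (finishes day 14, plus 1-day gap → day 15); task 1 (finishes day 13). Taking the maximum gives a start of day 23, and it finishes at 23 + 1 = day 24.
For task 5: task 4 (finishes day 24); task 3 (finishes day 23). Taking the maximum gives a start of day 24, and it finishes at 24 + 4 = day 28.

28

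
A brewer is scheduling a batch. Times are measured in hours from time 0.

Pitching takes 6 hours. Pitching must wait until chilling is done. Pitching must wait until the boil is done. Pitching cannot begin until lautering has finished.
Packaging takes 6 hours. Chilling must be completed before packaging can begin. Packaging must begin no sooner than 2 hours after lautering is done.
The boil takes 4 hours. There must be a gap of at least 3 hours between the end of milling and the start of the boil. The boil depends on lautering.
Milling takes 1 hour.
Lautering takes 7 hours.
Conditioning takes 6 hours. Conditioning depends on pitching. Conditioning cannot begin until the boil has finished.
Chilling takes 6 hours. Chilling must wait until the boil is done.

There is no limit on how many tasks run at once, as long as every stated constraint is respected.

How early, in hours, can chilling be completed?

17

Lautering has no prerequisites, so it starts at hour 0 and finishes at hour 7.
Milling has no prerequisites, so it starts at hour 0 and finishes at hour 1.
For the boil: milling (finishes hour 1, plus 3-hour gap → hour 4); lautering (finishes hour 7). Taking the maximum gives a start of hour 7, and it finishes at 7 + 4 = hour 11.
Chilling waits on the boil (finishes hour 11), so it starts at hour 11 and finishes at 11 + 6 = hour 17.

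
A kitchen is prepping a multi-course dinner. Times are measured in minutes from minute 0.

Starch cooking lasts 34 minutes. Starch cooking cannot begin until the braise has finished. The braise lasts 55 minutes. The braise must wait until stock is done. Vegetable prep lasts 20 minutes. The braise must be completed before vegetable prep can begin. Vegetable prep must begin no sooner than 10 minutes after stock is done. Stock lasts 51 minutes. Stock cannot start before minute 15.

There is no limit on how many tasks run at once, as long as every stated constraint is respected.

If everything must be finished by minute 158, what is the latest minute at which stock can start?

18

To finish by minute 158, vegetable prep (duration 20) must start no later than minute 138.
Nothing follows starch cooking; the deadline of minute 158 is its only limit. It must start by 158 − 34 = minute 124.
The braise feeds vegetable prep (must start by minute 138); starch cooking (must start by minute 124). Taking the minimum, the braise must finish by minute 124 and start by 124 − 55 = minute 69.
Stock feeds the braise (must start by minute 69); vegetable prep (must start by minute 138, minus 10-minute gap → minute 128). Taking the minimum, stock must finish by minute 69 and start by 69 − 51 = minute 18.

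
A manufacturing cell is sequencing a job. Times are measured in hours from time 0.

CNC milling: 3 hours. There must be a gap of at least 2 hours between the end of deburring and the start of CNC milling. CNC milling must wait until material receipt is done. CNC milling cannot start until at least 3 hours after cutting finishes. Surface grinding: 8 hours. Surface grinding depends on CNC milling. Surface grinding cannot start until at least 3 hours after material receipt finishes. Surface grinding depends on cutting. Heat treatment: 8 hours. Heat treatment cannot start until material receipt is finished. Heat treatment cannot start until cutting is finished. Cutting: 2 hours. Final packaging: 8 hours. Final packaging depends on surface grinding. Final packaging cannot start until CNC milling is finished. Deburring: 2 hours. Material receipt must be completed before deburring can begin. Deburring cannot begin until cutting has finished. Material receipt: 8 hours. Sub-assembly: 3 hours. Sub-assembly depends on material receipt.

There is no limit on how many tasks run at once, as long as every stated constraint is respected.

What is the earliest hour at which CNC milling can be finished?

Nothing blocks cutting, so it runs from hour 0 to hour 2.
Nothing blocks material receipt, so it runs from hour 0 to hour 8.
Deburring has to wait for material receipt (finishes hour 8); cutting (finishes hour 2). The latest of these is hour 8, so deburring runs hour 8 to 8 + 2 = hour 10.
CNC milling needs all of deburring (finishes hour 10, plus 2-hour gap → hour 12); material receipt (finishes hour 8); cutting (finishes hour 2, plus 3-hour gap → hour 5). That puts its earliest start at hour 12; it finishes at 12 + 3 = hour 15.

15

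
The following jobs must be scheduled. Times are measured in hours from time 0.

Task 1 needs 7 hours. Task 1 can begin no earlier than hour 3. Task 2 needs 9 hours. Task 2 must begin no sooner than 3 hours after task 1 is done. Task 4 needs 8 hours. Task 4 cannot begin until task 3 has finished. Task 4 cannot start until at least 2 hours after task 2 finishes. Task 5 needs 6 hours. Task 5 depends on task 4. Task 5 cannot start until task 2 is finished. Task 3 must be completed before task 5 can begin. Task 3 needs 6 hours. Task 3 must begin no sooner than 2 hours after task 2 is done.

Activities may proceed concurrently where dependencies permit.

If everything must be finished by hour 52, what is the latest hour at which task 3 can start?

Task 5 has no dependents, so it just needs to finish by hour 52. Starting by 52 − 6 = hour 46 achieves that.
Task 4 must finish before task 5 (must start by hour 46). With an 8-hour duration, task 4 must start by 46 − 8 = hour 38.
Task 3 must finish in time for task 4 (must start by hour 38); task 5 (must start by hour 46). The tightest is hour 38, so task 3 must start by 38 − 6 = hour 32.

32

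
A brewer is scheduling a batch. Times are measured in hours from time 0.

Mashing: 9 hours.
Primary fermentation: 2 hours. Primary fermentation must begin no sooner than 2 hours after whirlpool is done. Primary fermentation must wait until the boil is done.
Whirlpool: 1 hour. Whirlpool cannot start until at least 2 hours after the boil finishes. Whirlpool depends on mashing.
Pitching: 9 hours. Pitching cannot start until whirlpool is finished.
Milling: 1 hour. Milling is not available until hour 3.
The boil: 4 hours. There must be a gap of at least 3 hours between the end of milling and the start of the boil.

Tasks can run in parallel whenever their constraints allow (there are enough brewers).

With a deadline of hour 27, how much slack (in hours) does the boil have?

Milling cannot begin until its own release at hour 3. It runs from hour 3 to 3 + 1 = hour 4.
The boil cannot begin until milling (finishes hour 4, plus 3-hour gap → hour 7). It runs from hour 7 to 7 + 4 = hour 11.

Working backward from the deadline:
Pitching must finish by hour 27; it takes 9 hours, so it must start by 27 − 9 = hour 18.
Primary fermentation must finish by hour 27; it takes 2 hours, so it must start by 27 − 2 = hour 25.
For whirlpool: pitching (must start by hour 18); primary fermentation (must start by hour 25, minus 2-hour gap → hour 23). The most restrictive is hour 18; with a 1-hour duration, whirlpool must start by hour 17.
The boil feeds whirlpool (must start by hour 17, minus 2-hour gap → hour 15); primary fermentation (must start by hour 25). Taking the minimum, the boil must finish by hour 15 and start by 15 − 4 = hour 11.
So the boil can start as early as hour 7 and as late as hour 11, giving 11 − 7 = 4 hours of slack.

4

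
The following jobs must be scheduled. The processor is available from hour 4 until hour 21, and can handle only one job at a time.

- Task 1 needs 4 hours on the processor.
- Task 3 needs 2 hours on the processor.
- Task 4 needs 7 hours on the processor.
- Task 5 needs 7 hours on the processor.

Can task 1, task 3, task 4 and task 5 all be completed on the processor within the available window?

The processor window is 21 − 4 = 17 hours.
Running back to back, the jobs need 4 + 2 + 7 + 7 = 20 hours on the processor.
Since 20 > 17, they cannot all fit.

No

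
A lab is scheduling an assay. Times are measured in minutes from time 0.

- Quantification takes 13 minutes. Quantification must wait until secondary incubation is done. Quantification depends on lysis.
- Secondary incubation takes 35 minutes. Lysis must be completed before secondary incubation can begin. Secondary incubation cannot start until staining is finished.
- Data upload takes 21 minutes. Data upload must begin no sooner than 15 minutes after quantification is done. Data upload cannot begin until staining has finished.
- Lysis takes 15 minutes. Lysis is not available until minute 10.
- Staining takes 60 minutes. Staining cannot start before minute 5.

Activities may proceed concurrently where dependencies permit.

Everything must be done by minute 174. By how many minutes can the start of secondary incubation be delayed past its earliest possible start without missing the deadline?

25

Staining waits on its own release at minute 5, so it starts at minute 5 and finishes at 5 + 60 = minute 65.
Lysis cannot begin until its own release at minute 10. It runs from minute 10 to 10 + 15 = minute 25.
For secondary incubation: lysis (finishes minute 25); staining (finishes minute 65). Taking the maximum gives a start of minute 65, and it finishes at 65 + 35 = minute 100.

Working backward from the deadline:
Data upload has no dependents, so it just needs to finish by minute 174. Starting by 174 − 21 = minute 153 achieves that.
Quantification has to be done before data upload (must start by minute 153, minus 15-minute gap → minute 138). That means finishing by minute 138, i.e. starting by 138 − 13 = minute 125.
Secondary incubation must finish before quantification (must start by minute 125). With a 35-minute duration, secondary incubation must start by 125 − 35 = minute 90.
So secondary incubation can start as early as minute 65 and as late as minute 90, giving 90 − 65 = 25 minutes of slack.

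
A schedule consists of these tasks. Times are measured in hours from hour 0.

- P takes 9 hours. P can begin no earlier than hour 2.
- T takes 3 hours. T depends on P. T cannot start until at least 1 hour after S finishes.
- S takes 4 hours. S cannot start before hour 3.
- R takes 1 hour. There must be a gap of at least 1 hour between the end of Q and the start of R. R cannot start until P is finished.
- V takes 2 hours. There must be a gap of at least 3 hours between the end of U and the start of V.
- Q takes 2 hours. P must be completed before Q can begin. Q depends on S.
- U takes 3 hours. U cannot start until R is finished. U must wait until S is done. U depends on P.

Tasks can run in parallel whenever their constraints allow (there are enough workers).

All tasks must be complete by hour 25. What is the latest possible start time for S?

9

V must finish by hour 25; it takes 2 hours, so it must start by 25 − 2 = hour 23.
Since V (must start by hour 23, minus 3-hour gap → hour 20) depends on it, U must finish by hour 20. Backing off its 3-hour duration gives a latest start of hour 17.
R must finish before U (must start by hour 17). With a 1-hour duration, R must start by 17 − 1 = hour 16.
Q must finish before R (must start by hour 16, minus 1-hour gap → hour 15). With a 2-hour duration, Q must start by 15 − 2 = hour 13.
Nothing follows T; the deadline of hour 25 is its only limit. It must start by 25 − 3 = hour 22.
S feeds Q (must start by hour 13); T (must start by hour 22, minus 1-hour gap → hour 21); U (must start by hour 17). Taking the minimum, S must finish by hour 13 and start by 13 − 4 = hour 9.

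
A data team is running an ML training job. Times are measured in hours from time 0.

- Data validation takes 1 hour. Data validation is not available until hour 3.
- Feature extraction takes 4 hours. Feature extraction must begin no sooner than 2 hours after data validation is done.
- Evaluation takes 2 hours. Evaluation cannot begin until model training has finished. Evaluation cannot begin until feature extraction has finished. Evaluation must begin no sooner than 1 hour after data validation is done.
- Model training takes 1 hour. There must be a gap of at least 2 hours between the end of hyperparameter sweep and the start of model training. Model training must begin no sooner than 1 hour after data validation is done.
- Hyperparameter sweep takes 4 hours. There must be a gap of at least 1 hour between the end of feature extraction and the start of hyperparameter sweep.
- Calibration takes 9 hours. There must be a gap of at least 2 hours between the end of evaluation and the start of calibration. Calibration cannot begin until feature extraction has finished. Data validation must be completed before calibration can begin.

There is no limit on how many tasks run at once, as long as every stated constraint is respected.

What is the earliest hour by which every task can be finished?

31

Data validation waits on its own release at hour 3, so it starts at hour 3 and finishes at 3 + 1 = hour 4.
Feature extraction waits on data validation (finishes hour 4, plus 2-hour gap → hour 6), so it starts at hour 6 and finishes at 6 + 4 = hour 10.
After feature extraction (finishes hour 10, plus 1-hour gap → hour 11), hyperparameter sweep can start at hour 11 and finishes at hour 15.
Model training has to wait for hyperparameter sweep (finishes hour 15, plus 2-hour gap → hour 17); data validation (finishes hour 4, plus 1-hour gap → hour 5). The latest of these is hour 17, so model training runs hour 17 to 17 + 1 = hour 18.
Evaluation needs all of model training (finishes hour 18); feature extraction (finishes hour 10); data validation (finishes hour 4, plus 1-hour gap → hour 5). That puts its earliest start at hour 18; it finishes at 18 + 2 = hour 20.
Calibration needs all of evaluation (finishes hour 20, plus 2-hour gap → hour 22); feature extraction (finishes hour 10); data validation (finishes hour 4). That puts its earliest start at hour 22; it finishes at 22 + 9 = hour 31.
All tasks are finished once the last one completes. Finish times: Data validation at 4, Feature extraction at 10, Hyperparameter sweep at 15, Model training at 18, Evaluation at 20, Calibration at 31. The latest is hour 31.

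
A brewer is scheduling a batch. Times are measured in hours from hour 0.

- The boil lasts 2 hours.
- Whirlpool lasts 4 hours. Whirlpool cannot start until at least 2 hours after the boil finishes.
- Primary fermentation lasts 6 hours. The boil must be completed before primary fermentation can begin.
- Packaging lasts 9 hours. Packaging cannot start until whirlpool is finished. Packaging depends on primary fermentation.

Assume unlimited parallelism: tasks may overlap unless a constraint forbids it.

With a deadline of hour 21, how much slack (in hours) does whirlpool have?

The boil can start immediately at hour 0; it finishes at hour 2.
Whirlpool cannot begin until the boil (finishes hour 2, plus 2-hour gap → hour 4). It runs from hour 4 to 4 + 4 = hour 8.

Working backward from the deadline:
Packaging has no dependents, so it just needs to finish by hour 21. Starting by 21 − 9 = hour 12 achieves that.
Whirlpool has to be done before packaging (must start by hour 12). That means finishing by hour 12, i.e. starting by 12 − 4 = hour 8.
So whirlpool can start as early as hour 4 and as late as hour 8, giving 8 − 4 = 4 hours of slack.

4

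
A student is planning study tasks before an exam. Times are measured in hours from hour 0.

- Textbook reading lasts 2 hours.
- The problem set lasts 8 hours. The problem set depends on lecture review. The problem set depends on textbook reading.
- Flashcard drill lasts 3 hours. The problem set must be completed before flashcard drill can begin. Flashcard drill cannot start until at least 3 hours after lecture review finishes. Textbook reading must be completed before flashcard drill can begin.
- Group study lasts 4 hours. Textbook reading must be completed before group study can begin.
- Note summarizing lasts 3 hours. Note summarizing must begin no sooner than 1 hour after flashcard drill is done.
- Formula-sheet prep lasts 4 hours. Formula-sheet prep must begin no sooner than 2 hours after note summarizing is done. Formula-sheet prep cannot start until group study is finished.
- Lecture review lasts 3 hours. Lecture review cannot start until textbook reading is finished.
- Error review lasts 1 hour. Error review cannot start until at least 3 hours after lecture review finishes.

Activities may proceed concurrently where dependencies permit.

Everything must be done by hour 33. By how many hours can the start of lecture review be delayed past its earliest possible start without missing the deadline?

7

Textbook reading can start immediately at hour 0; it finishes at hour 2.
Lecture review cannot begin until textbook reading (finishes hour 2). It runs from hour 2 to 2 + 3 = hour 5.

Working backward from the deadline:
To finish by hour 33, formula-sheet prep (duration 4) must start no later than hour 29.
Note summarizing has to be done before formula-sheet prep (must start by hour 29, minus 2-hour gap → hour 27). That means finishing by hour 27, i.e. starting by 27 − 3 = hour 24.
Flashcard drill feeds into note summarizing (must start by hour 24, minus 1-hour gap → hour 23); so flashcard drill must finish by hour 23 and therefore start by hour 20.
Since flashcard drill (must start by hour 20) depends on it, the problem set must finish by hour 20. Backing off its 8-hour duration gives a latest start of hour 12.
Error review has no dependents, so it just needs to finish by hour 33. Starting by 33 − 1 = hour 32 achieves that.
Lecture review feeds the problem set (must start by hour 12); flashcard drill (must start by hour 20, minus 3-hour gap → hour 17); error review (must start by hour 32, minus 3-hour gap → hour 29). Taking the minimum, lecture review must finish by hour 12 and start by 12 − 3 = hour 9.
So lecture review can start as early as hour 2 and as late as hour 9, giving 9 − 2 = 7 hours of slack.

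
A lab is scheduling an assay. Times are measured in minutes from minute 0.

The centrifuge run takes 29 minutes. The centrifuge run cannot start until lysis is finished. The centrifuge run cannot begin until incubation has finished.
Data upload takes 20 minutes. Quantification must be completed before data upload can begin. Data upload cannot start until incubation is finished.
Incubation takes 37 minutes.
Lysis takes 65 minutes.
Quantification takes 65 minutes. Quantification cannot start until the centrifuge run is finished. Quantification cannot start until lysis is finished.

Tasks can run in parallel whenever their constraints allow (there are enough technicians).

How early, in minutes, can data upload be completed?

179

Incubation can start immediately at minute 0; it finishes at minute 37.
Lysis has no prerequisites, so it starts at minute 0 and finishes at minute 65.
The centrifuge run needs all of lysis (finishes minute 65); incubation (finishes minute 37). That puts its earliest start at minute 65; it finishes at 65 + 29 = minute 94.
Quantification needs all of the centrifuge run (finishes minute 94); lysis (finishes minute 65). That puts its earliest start at minute 94; it finishes at 94 + 65 = minute 159.
Data upload has to wait for quantification (finishes minute 159); incubation (finishes minute 37). The latest of these is minute 159, so data upload runs minute 159 to 159 + 20 = minute 179.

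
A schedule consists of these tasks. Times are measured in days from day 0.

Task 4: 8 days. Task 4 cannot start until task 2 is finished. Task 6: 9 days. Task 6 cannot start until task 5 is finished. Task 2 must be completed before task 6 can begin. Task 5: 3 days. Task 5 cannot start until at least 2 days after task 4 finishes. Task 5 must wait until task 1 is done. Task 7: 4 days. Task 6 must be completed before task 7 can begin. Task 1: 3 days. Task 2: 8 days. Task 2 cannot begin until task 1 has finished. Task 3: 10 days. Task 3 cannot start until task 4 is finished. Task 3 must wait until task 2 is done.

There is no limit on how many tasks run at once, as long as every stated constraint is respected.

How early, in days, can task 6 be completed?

33

Task 1 has no prerequisites, so it starts at day 0 and finishes at day 3.
Task 2 waits on task 1 (finishes day 3), so it starts at day 3 and finishes at 3 + 8 = day 11.
After task 2 (finishes day 11), task 4 can start at day 11 and finishes at day 19.
Task 5 needs all of task 4 (finishes day 19, plus 2-day gap → day 21); task 1 (finishes day 3). That puts its earliest start at day 21; it finishes at 21 + 3 = day 24.
Task 6 cannot start until task 5 (finishes day 24); task 2 (finishes day 11). The controlling bound is day 24, so task 6 finishes at 24 + 9 = day 33.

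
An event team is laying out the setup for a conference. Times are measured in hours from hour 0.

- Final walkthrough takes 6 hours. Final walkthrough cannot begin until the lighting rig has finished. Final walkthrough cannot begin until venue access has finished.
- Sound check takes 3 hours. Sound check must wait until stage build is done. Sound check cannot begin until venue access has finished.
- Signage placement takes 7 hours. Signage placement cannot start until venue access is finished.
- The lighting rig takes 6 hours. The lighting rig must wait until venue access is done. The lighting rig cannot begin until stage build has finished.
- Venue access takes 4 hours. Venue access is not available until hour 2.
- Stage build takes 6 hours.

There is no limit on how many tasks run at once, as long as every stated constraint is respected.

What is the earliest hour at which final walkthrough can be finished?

Stage build has no prerequisites, so it starts at hour 0 and finishes at hour 6.
Venue access cannot begin until its own release at hour 2. It runs from hour 2 to 2 + 4 = hour 6.
For the lighting rig: venue access (finishes hour 6); stage build (finishes hour 6). Taking the maximum gives a start of hour 6, and it finishes at 6 + 6 = hour 12.
Final walkthrough cannot start until the lighting rig (finishes hour 12); venue access (finishes hour 6). The controlling bound is hour 12, so final walkthrough finishes at 12 + 6 = hour 18.

18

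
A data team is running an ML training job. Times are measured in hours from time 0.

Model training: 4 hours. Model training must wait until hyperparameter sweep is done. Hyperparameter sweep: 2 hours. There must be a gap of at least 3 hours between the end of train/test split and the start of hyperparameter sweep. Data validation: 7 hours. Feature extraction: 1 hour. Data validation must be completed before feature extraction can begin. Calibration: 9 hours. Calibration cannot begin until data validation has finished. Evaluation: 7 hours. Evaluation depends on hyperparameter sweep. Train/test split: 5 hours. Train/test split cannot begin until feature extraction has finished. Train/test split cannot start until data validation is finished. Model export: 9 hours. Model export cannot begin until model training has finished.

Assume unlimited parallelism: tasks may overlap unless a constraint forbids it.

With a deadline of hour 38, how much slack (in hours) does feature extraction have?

Data validation has no prerequisites, so it starts at hour 0 and finishes at hour 7.
Feature extraction cannot begin until data validation (finishes hour 7). It runs from hour 7 to 7 + 1 = hour 8.

Working backward from the deadline:
Model export must finish by hour 38; it takes 9 hours, so it must start by 38 − 9 = hour 29.
Model training feeds into model export (must start by hour 29); so model training must finish by hour 29 and therefore start by hour 25.
Evaluation must finish by hour 38; it takes 7 hours, so it must start by 38 − 7 = hour 31.
Hyperparameter sweep must finish in time for model training (must start by hour 25); evaluation (must start by hour 31). The tightest is hour 25, so hyperparameter sweep must start by 25 − 2 = hour 23.
Train/test split has to be done before hyperparameter sweep (must start by hour 23, minus 3-hour gap → hour 20). That means finishing by hour 20, i.e. starting by 20 − 5 = hour 15.
Since train/test split (must start by hour 15) depends on it, feature extraction must finish by hour 15. Backing off its 1-hour duration gives a latest start of hour 14.
So feature extraction can start as early as hour 7 and as late as hour 14, giving 14 − 7 = 7 hours of slack.

7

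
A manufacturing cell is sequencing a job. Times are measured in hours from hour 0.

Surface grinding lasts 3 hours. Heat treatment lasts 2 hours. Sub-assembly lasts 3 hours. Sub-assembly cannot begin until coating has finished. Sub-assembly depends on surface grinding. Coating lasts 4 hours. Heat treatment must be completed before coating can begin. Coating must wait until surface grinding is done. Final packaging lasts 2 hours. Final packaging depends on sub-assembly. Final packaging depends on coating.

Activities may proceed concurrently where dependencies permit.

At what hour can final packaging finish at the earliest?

12

Nothing blocks surface grinding, so it runs from hour 0 to hour 3.
Heat treatment can start immediately at hour 0; it finishes at hour 2.
Coating needs all of heat treatment (finishes hour 2); surface grinding (finishes hour 3). That puts its earliest start at hour 3; it finishes at 3 + 4 = hour 7.
For sub-assembly: coating (finishes hour 7); surface grinding (finishes hour 3). Taking the maximum gives a start of hour 7, and it finishes at 7 + 3 = hour 10.
Final packaging cannot start until sub-assembly (finishes hour 10); coating (finishes hour 7). The controlling bound is hour 10, so final packaging finishes at 10 + 2 = hour 12.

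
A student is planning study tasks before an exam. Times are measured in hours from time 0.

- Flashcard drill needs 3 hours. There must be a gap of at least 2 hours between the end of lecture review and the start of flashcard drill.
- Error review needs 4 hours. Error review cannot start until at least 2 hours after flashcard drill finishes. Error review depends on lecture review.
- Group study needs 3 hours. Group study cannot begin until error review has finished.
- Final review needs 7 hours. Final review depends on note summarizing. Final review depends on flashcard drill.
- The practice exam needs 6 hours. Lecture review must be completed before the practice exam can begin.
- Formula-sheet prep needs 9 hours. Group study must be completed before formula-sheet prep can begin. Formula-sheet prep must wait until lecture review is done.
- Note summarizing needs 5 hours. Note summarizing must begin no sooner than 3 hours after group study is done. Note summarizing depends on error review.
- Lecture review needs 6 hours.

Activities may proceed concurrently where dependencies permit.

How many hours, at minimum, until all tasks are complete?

35

Nothing blocks lecture review, so it runs from hour 0 to hour 6.
After lecture review (finishes hour 6), the practice exam can start at hour 6 and finishes at hour 12.
Flashcard drill waits on lecture review (finishes hour 6, plus 2-hour gap → hour 8), so it starts at hour 8 and finishes at 8 + 3 = hour 11.
Error review cannot start until flashcard drill (finishes hour 11, plus 2-hour gap → hour 13); lecture review (finishes hour 6). The controlling bound is hour 13, so error review finishes at 13 + 4 = hour 17.
Group study waits on error review (finishes hour 17), so it starts at hour 17 and finishes at 17 + 3 = hour 20.
Formula-sheet prep has to wait for group study (finishes hour 20); lecture review (finishes hour 6). The latest of these is hour 20, so formula-sheet prep runs hour 20 to 20 + 9 = hour 29.
Note summarizing has to wait for group study (finishes hour 20, plus 3-hour gap → hour 23); error review (finishes hour 17). The latest of these is hour 23, so note summarizing runs hour 23 to 23 + 5 = hour 28.
Final review has to wait for note summarizing (finishes hour 28); flashcard drill (finishes hour 11). The latest of these is hour 28, so final review runs hour 28 to 28 + 7 = hour 35.
All tasks are finished once the last one completes. Finish times: Lecture review at 6, Flashcard drill at 11, The practice exam at 12, Error review at 17, Group study at 20, Note summarizing at 28, Formula-sheet prep at 29, Final review at 35. The latest is hour 35.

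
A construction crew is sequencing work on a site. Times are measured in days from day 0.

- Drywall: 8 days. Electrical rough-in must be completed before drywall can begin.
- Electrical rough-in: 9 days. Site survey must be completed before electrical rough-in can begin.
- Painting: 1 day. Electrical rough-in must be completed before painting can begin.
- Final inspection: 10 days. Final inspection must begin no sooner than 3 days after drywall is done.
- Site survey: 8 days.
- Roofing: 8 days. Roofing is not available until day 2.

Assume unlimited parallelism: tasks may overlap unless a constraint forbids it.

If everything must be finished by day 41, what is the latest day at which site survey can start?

Final inspection must finish by day 41; it takes 10 days, so it must start by 41 − 10 = day 31.
Drywall must finish before final inspection (must start by day 31, minus 3-day gap → day 28). With an 8-day duration, drywall must start by 28 − 8 = day 20.
To finish by day 41, painting (duration 1) must start no later than day 40.
Electrical rough-in has several dependents: drywall (must start by day 20); painting (must start by day 40). The earliest of those limits is day 20, so electrical rough-in must start by 20 − 9 = day 11.
Site survey has to be done before electrical rough-in (must start by day 11). That means finishing by day 11, i.e. starting by 11 − 8 = day 3.

3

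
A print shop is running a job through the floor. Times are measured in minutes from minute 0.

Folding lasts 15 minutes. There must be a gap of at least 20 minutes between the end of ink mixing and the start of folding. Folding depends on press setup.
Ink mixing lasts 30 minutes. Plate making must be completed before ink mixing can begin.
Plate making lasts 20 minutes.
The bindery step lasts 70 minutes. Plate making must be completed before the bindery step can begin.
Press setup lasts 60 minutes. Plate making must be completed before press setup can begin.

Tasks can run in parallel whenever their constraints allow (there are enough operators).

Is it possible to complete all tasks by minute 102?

Nothing blocks plate making, so it runs from minute 0 to minute 20.
The bindery step cannot begin until plate making (finishes minute 20). It runs from minute 20 to 20 + 70 = minute 90.
Press setup cannot begin until plate making (finishes minute 20). It runs from minute 20 to 20 + 60 = minute 80.
Ink mixing waits on plate making (finishes minute 20), so it starts at minute 20 and finishes at 20 + 30 = minute 50.
For folding: ink mixing (finishes minute 50, plus 20-minute gap → minute 70); press setup (finishes minute 80). Taking the maximum gives a start of minute 80, and it finishes at 80 + 15 = minute 95.
Every task is finished by minute 95, which is no later than the deadline of 102, so the schedule is feasible.

Yes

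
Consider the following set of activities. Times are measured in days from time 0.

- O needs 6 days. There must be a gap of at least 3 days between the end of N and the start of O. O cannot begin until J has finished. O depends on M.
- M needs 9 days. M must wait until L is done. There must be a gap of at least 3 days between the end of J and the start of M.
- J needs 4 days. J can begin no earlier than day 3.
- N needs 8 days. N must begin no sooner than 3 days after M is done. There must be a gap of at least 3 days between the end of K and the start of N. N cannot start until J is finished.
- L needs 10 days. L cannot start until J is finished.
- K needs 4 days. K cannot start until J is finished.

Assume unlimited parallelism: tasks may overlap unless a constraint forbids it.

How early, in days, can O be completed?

J cannot begin until its own release at day 3. It runs from day 3 to 3 + 4 = day 7.
After J (finishes day 7), L can start at day 7 and finishes at day 17.
M has to wait for L (finishes day 17); J (finishes day 7, plus 3-day gap → day 10). The latest of these is day 17, so M runs day 17 to 17 + 9 = day 26.
K waits on J (finishes day 7), so it starts at day 7 and finishes at 7 + 4 = day 11.
For N: M (finishes day 26, plus 3-day gap → day 29); K (finishes day 11, plus 3-day gap → day 14); J (finishes day 7). Taking the maximum gives a start of day 29, and it finishes at 29 + 8 = day 37.
For O: N (finishes day 37, plus 3-day gap → day 40); J (finishes day 7); M (finishes day 26). Taking the maximum gives a start of day 40, and it finishes at 40 + 6 = day 46.

46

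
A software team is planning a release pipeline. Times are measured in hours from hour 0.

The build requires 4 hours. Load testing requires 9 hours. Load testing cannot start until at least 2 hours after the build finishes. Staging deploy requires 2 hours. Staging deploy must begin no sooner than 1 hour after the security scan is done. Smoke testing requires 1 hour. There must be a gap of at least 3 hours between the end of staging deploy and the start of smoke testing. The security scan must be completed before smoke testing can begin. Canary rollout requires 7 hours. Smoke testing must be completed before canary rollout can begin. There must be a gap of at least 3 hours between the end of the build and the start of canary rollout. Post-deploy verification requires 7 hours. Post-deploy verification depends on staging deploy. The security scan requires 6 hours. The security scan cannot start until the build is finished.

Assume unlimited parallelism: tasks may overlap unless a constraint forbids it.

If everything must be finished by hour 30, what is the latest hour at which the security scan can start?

10

Nothing follows canary rollout; the deadline of hour 30 is its only limit. It must start by 30 − 7 = hour 23.
Since canary rollout (must start by hour 23) depends on it, smoke testing must finish by hour 23. Backing off its 1-hour duration gives a latest start of hour 22.
Nothing follows post-deploy verification; the deadline of hour 30 is its only limit. It must start by 30 − 7 = hour 23.
Staging deploy feeds smoke testing (must start by hour 22, minus 3-hour gap → hour 19); post-deploy verification (must start by hour 23). Taking the minimum, staging deploy must finish by hour 19 and start by 19 − 2 = hour 17.
The security scan feeds staging deploy (must start by hour 17, minus 1-hour gap → hour 16); smoke testing (must start by hour 22). Taking the minimum, the security scan must finish by hour 16 and start by 16 − 6 = hour 10.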